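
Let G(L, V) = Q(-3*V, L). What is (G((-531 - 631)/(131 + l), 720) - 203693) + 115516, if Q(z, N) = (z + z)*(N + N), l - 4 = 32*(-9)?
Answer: -2614529/17 ≈ -1.5380e+5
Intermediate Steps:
l = -284 (l = 4 + 32*(-9) = 4 - 288 = -284)
Q(z, N) = 4*N*z (Q(z, N) = (2*z)*(2*N) = 4*N*z)
G(L, V) = -12*L*V (G(L, V) = 4*L*(-3*V) = -12*L*V)
(G((-531 - 631)/(131 + l), 720) - 203693) + 115516 = (-12*(-531 - 631)/(131 - 284)*720 - 203693) + 115516 = (-12*(-1162/(-153))*720 - 203693) + 115516 = (-12*(-1162*(-1/153))*720 - 203693) + 115516 = (-12*1162/153*720 - 203693) + 115516 = (-1115520/17 - 203693) + 115516 = -4578301/17 + 115516 = -2614529/17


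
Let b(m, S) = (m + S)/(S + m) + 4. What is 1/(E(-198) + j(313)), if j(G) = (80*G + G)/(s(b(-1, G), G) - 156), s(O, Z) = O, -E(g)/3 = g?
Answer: 151/64341 ≈ 0.0023469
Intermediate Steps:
b(m, S) = 5 (b(m, S) = (S + m)/(S + m) + 4 = 1 + 4 = 5)
E(g) = -3*g
j(G) = -81*G/151 (j(G) = (80*G + G)/(5 - 156) = (81*G)/(-151) = (81*G)*(-1/151) = -81*G/151)
1/(E(-198) + j(313)) = 1/(-3*(-198) - 81/151*313) = 1/(594 - 25353/151) = 1/(64341/151) = 151/64341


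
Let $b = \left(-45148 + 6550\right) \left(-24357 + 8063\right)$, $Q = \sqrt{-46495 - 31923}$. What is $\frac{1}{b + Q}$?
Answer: $\frac{314457906}{197767549291848881} - \frac{i \sqrt{78418}}{395535098583697762} \approx 1.59 \cdot 10^{-9} - 7.0798 \cdot 10^{-16} i$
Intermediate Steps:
$Q = i \sqrt{78418}$ ($Q = \sqrt{-78418} = i \sqrt{78418} \approx 280.03 i$)
$b = 628915812$ ($b = \left(-38598\right) \left(-16294\right) = 628915812$)
$\frac{1}{b + Q} = \frac{1}{628915812 + i \sqrt{78418}}$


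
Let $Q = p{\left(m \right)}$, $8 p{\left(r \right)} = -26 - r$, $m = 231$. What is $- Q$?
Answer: $\frac{257}{8} \approx 32.125$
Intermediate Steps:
$p{\left(r \right)} = - \frac{13}{4} - \frac{r}{8}$ ($p{\left(r \right)} = \frac{-26 - r}{8} = - \frac{13}{4} - \frac{r}{8}$)
$Q = - \frac{257}{8}$ ($Q = - \frac{13}{4} - \frac{231}{8} = - \frac{257}{8} \approx -32.125$)
$- Q = \left(-1\right) \left(- \frac{257}{8}\right) = \frac{257}{8}$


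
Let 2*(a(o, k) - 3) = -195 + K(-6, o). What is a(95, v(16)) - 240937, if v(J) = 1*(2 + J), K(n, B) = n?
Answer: -482069/2 ≈ -2.4103e+5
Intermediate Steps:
v(J) = 2 + J
a(o, k) = -195/2 (a(o, k) = 3 + (-195 - 6)/2 = 3 + (½)*(-201) = 3 - 201/2 = -195/2)
a(95, v(16)) - 240937 = -195/2 - 240937 = -482069/2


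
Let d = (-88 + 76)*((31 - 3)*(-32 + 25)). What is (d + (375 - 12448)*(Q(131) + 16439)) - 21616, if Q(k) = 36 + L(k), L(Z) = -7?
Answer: -198837428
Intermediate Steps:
Q(k) = 29 (Q(k) = 36 - 7 = 29)
d = 2352 (d = -336*(-7) = -12*(-196) = 2352)
(d + (375 - 12448)*(Q(131) + 16439)) - 21616 = (2352 + (375 - 12448)*(29 + 16439)) - 21616 = (2352 - 12073*16468) - 21616 = (2352 - 198818164) - 21616 = -198815812 - 21616 = -198837428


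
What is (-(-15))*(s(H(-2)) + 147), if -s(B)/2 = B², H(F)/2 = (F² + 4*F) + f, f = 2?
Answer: 1725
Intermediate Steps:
H(F) = 4 + 2*F² + 8*F (H(F) = 2*((F² + 4*F) + 2) = 2*(2 + F² + 4*F) = 4 + 2*F² + 8*F)
s(B) = -2*B²
(-(-15))*(s(H(-2)) + 147) = (-(-15))*(-2*(4 + 2*(-2)² + 8*(-2))² + 147) = (-3*(-5))*(-2*(4 + 2*4 - 16)² + 147) = 15*(-2*(4 + 8 - 16)² + 147) = 15*(-2*(-4)² + 147) = 15*(-2*16 + 147) = 15*(-32 + 147) = 15*115 = 1725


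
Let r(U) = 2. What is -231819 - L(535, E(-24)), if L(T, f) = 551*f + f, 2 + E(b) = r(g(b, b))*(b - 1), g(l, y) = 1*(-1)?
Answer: -203115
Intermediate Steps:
g(l, y) = -1
E(b) = -4 + 2*b (E(b) = -2 + 2*(b - 1) = -2 + 2*(-1 + b) = -2 + (-2 + 2*b) = -4 + 2*b)
L(T, f) = 552*f
-231819 - L(535, E(-24)) = -231819 - 552*(-4 + 2*(-24)) = -231819 - 552*(-4 - 48) = -231819 - 552*(-52) = -231819 - 1*(-28704) = -231819 + 28704 = -203115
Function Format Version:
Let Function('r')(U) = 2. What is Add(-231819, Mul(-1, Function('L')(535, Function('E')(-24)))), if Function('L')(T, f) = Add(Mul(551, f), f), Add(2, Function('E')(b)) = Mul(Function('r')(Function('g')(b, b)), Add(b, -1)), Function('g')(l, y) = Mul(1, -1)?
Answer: -203115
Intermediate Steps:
Function('g')(l, y) = -1
Function('E')(b) = Add(-4, Mul(2, b)) (Function('E')(b) = Add(-2, Mul(2, Add(b, -1))) = Add(-2, Mul(2, Add(-1, b))) = Add(-2, Add(-2, Mul(2, b))) = Add(-4, Mul(2, b)))
Function('L')(T, f) = Mul(552, f)
Add(-231819, Mul(-1, Function('L')(535, Function('E')(-24)))) = Add(-231819, Mul(-1, Mul(552, Add(-4, Mul(2, -24))))) = Add(-231819, Mul(-1, Mul(552, Add(-4, -48)))) = Add(-231819, Mul(-1, Mul(552, -52))) = Add(-231819, Mul(-1, -28704)) = Add(-231819, 28704) = -203115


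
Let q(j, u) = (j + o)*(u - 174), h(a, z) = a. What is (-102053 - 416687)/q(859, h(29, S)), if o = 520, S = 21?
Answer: 103748/39991 ≈ 2.5943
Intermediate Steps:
q(j, u) = (-174 + u)*(520 + j) (q(j, u) = (j + 520)*(u - 174) = (520 + j)*(-174 + u) = (-174 + u)*(520 + j))
(-102053 - 416687)/q(859, h(29, S)) = (-102053 - 416687)/(-90480 - 174*859 + 520*29 + 859*29) = -518740/(-90480 - 149466 + 15080 + 24911) = -518740/(-199955) = -518740*(-1/199955) = 103748/39991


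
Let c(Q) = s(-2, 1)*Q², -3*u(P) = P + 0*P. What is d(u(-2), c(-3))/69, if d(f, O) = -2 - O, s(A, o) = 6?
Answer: -56/69 ≈ -0.81159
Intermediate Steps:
u(P) = -P/3 (u(P) = -(P + 0*P)/3 = -(P + 0)/3 = -P/3)
c(Q) = 6*Q²
d(u(-2), c(-3))/69 = (-2 - 6*(-3)²)/69 = (-2 - 6*9)*(1/69) = (-2 - 1*54)*(1/69) = (-2 - 54)*(1/69) = -56*1/69 = -56/69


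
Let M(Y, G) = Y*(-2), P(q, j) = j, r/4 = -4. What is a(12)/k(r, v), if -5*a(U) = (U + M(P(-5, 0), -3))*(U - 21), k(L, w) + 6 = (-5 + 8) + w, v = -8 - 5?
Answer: -27/20 ≈ -1.3500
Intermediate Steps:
r = -16 (r = 4*(-4) = -16)
M(Y, G) = -2*Y
v = -13
k(L, w) = -3 + w (k(L, w) = -6 + ((-5 + 8) + w) = -6 + (3 + w) = -3 + w)
a(U) = -U*(-21 + U)/5 (a(U) = -(U - 2*0)*(U - 21)/5 = -(U + 0)*(-21 + U)/5 = -U*(-21 + U)/5)
a(12)/k(r, v) = ((1/5)*12*(21 - 1*12))/(-3 - 13) = ((1/5)*12*(21 - 12))/(-16) = ((1/5)*12*9)*(-1/16) = (108/5)*(-1/16) = -27/20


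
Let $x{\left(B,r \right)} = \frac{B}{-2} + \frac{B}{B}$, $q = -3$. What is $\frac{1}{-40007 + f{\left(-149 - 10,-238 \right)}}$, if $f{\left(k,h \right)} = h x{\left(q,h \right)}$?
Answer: $- \frac{1}{40602} \approx -2.4629 \cdot 10^{-5}$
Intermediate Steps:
$x{\left(B,r \right)} = 1 - \frac{B}{2}$ ($x{\left(B,r \right)} = B \left(- \frac{1}{2}\right) + 1 = - \frac{B}{2} + 1 = 1 - \frac{B}{2}$)
$f{\left(k,h \right)} = \frac{5 h}{2}$ ($f{\left(k,h \right)} = h \left(1 - - \frac{3}{2}\right) = h \left(1 + \frac{3}{2}\right) = h \frac{5}{2} = \frac{5 h}{2}$)
$\frac{1}{-40007 + f{\left(-149 - 10,-238 \right)}} = \frac{1}{-40007 + \frac{5}{2} \left(-238\right)} = \frac{1}{-40007 - 595} = \frac{1}{-40602} = - \frac{1}{40602}$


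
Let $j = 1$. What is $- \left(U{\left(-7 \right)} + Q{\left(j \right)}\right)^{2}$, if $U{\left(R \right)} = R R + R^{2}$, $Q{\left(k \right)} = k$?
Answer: $-9801$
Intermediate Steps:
$U{\left(R \right)} = 2 R^{2}$ ($U{\left(R \right)} = R^{2} + R^{2} = 2 R^{2}$)
$- \left(U{\left(-7 \right)} + Q{\left(j \right)}\right)^{2} = - \left(2 \left(-7\right)^{2} + 1\right)^{2} = - \left(2 \cdot 49 + 1\right)^{2} = - \left(98 + 1\right)^{2} = - 99^{2} = \left(-1\right) 9801 = -9801$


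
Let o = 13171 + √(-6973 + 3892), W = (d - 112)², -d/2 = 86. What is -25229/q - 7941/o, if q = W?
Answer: (-25229*√3081 + 972780455*I)/(80656*(√3081 - 13171*I)) ≈ -0.9157 + 0.0025408*I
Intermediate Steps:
d = -172 (d = -2*86 = -172)
W = 80656 (W = (-172 - 112)² = (-284)² = 80656)
q = 80656
o = 13171 + I*√3081 (o = 13171 + √(-3081) = 13171 + I*√3081 ≈ 13171.0 + 55.507*I)
-25229/q - 7941/o = -25229/80656 - 7941/(13171 + I*√3081)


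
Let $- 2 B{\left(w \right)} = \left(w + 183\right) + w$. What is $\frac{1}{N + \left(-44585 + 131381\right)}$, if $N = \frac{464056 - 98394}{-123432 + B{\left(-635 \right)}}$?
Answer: $\frac{245777}{21331729168} \approx 1.1522 \cdot 10^{-5}$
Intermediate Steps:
$B{\left(w \right)} = - \frac{183}{2} - w$ ($B{\left(w \right)} = - \frac{\left(w + 183\right) + w}{2} = - \frac{\left(183 + w\right) + w}{2} = - \frac{183 + 2 w}{2} = - \frac{183}{2} - w$)
$N = - \frac{731324}{245777}$ ($N = \frac{464056 - 98394}{-123432 - - \frac{1087}{2}} = \frac{365662}{-123432 + \left(- \frac{183}{2} + 635\right)} = \frac{365662}{-123432 + \frac{1087}{2}} = \frac{365662}{- \frac{245777}{2}} = 365662 \left(- \frac{2}{245777}\right) = - \frac{731324}{245777} \approx -2.9756$)
$\frac{1}{N + \left(-44585 + 131381\right)} = \frac{1}{- \frac{731324}{245777} + \left(-44585 + 131381\right)} = \frac{1}{- \frac{731324}{245777} + 86796} = \frac{1}{\frac{21331729168}{245777}} = \frac{245777}{21331729168}$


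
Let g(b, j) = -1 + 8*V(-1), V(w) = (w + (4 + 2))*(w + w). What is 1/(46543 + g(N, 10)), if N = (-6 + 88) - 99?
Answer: 1/46462 ≈ 2.1523e-5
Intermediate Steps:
N = -17 (N = 82 - 99 = -17)
V(w) = 2*w*(6 + w) (V(w) = (w + 6)*(2*w) = (6 + w)*(2*w) = 2*w*(6 + w))
g(b, j) = -81 (g(b, j) = -1 + 8*(2*(-1)*(6 - 1)) = -1 + 8*(2*(-1)*5) = -1 + 8*(-10) = -1 - 80 = -81)
1/(46543 + g(N, 10)) = 1/(46543 - 81) = 1/46462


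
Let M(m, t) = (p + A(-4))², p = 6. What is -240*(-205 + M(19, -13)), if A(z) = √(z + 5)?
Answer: 37440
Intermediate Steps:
A(z) = √(5 + z)
M(m, t) = 49 (M(m, t) = (6 + √(5 - 4))² = (6 + √1)² = (6 + 1)² = 7² = 49)
-240*(-205 + M(19, -13)) = -240*(-205 + 49) = -240*(-156) = 37440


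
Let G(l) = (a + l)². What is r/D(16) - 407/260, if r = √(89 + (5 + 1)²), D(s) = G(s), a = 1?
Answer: -407/260 + 5*√5/289 ≈ -1.5267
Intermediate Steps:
G(l) = (1 + l)²
D(s) = (1 + s)²
r = 5*√5 (r = √(89 + 6²) = √(89 + 36) = √125 = 5*√5 ≈ 11.180)
r/D(16) - 407/260 = (5*√5)/((1 + 16)²) - 407/260 = (5*√5)/(17²) - 407*1/260 = (5*√5)/289 - 407/260 = (5*√5)*(1/289) - 407/260 = 5*√5/289 - 407/260 = -407/260 + 5*√5/289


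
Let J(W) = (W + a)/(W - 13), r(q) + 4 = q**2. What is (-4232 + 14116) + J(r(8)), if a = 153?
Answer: 464761/47 ≈ 9888.5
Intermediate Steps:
r(q) = -4 + q**2
J(W) = (153 + W)/(-13 + W) (J(W) = (W + 153)/(W - 13) = (153 + W)/(-13 + W))
(-4232 + 14116) + J(r(8)) = (-4232 + 14116) + (153 + (-4 + 8**2))/(-13 + (-4 + 8**2)) = 9884 + (153 + (-4 + 64))/(-13 + (-4 + 64)) = 9884 + (153 + 60)/(-13 + 60) = 9884 + 213/47 = 464761/47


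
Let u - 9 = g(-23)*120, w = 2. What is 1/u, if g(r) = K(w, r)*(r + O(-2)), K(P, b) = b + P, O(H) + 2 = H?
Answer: 1/68049 ≈ 1.4695e-5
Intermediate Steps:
O(H) = -2 + H
K(P, b) = P + b
g(r) = (-4 + r)*(2 + r) (g(r) = (2 + r)*(r + (-2 - 2)) = (2 + r)*(r - 4) = (2 + r)*(-4 + r) = (-4 + r)*(2 + r))
u = 68049 (u = 9 + ((-4 - 23)*(2 - 23))*120 = 9 - 27*(-21)*120 = 9 + 567*120 = 9 + 68040 = 68049)
1/u = 1/68049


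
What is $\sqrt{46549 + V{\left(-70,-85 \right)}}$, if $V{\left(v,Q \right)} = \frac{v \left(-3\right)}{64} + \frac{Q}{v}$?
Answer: $\frac{\sqrt{145991762}}{56} \approx 215.76$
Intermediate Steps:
$V{\left(v,Q \right)} = - \frac{3 v}{64} + \frac{Q}{v}$ ($V{\left(v,Q \right)} = - 3 v \frac{1}{64} + \frac{Q}{v} = - \frac{3 v}{64} + \frac{Q}{v}$)
$\sqrt{46549 + V{\left(-70,-85 \right)}} = \sqrt{46549 - \left(- \frac{105}{32} + \frac{85}{-70}\right)} = \sqrt{46549 + \left(\frac{105}{32} - - \frac{17}{14}\right)} = \sqrt{46549 + \left(\frac{105}{32} + \frac{17}{14}\right)} = \sqrt{46549 + \frac{1007}{224}} = \sqrt{\frac{10427983}{224}} = \frac{\sqrt{145991762}}{56}$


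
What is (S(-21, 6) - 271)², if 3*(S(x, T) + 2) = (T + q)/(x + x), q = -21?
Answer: 131354521/1764 ≈ 74464.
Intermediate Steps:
S(x, T) = -2 + (-21 + T)/(6*x) (S(x, T) = -2 + ((T - 21)/(x + x))/3 = -2 + ((-21 + T)/((2*x)))/3 = -2 + ((-21 + T)*(1/(2*x)))/3 = -2 + ((-21 + T)/(2*x))/3 = -2 + (-21 + T)/(6*x))
(S(-21, 6) - 271)² = ((⅙)*(-21 + 6 - 12*(-21))/(-21) - 271)² = ((⅙)*(-1/21)*(-21 + 6 + 252) - 271)² = ((⅙)*(-1/21)*237 - 271)² = (-79/42 - 271)² = (-11461/42)² = 131354521/1764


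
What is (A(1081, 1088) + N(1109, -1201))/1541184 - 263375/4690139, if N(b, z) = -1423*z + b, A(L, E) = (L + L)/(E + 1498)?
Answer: 228976809905261/217355320224576 ≈ 1.0535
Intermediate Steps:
A(L, E) = 2*L/(1498 + E) (A(L, E) = (2*L)/(1498 + E) = 2*L/(1498 + E))
N(b, z) = b - 1423*z
(A(1081, 1088) + N(1109, -1201))/1541184 - 263375/4690139 = (2*1081/(1498 + 1088) + (1109 - 1423*(-1201)))/1541184 - 263375/4690139 = (2*1081/2586 + (1109 + 1709023))*(1/1541184) - 263375*1/4690139 = (2*1081*(1/2586) + 1710132)*(1/1541184) - 6125/109073 = (1081/1293 + 1710132)*(1/1541184) - 6125/109073 = (2211201757/1293)*(1/1541184) - 6125/109073 = 2211201757/1992750912 - 6125/109073 = 228976809905261/217355320224576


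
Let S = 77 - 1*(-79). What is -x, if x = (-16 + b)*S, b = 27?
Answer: -1716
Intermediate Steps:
S = 156 (S = 77 + 79 = 156)
x = 1716 (x = (-16 + 27)*156 = 11*156 = 1716)
-x = -1*1716 = -1716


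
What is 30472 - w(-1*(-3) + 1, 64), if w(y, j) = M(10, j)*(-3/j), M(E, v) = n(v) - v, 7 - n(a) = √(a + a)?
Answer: 1950037/64 - 3*√2/8 ≈ 30469.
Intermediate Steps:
n(a) = 7 - √2*√a (n(a) = 7 - √(a + a) = 7 - √(2*a) = 7 - √2*√a)
M(E, v) = 7 - v - √2*√v (M(E, v) = (7 - √2*√v) - v = 7 - v - √2*√v)
w(y, j) = -3*(7 - j - √2*√j)/j (w(y, j) = (7 - j - √2*√j)*(-3/j) = -3*(7 - j - √2*√j)/j)
30472 - w(-1*(-3) + 1, 64) = 30472 - (3 - 21/64 + 3*√2/√64) = 30472 - (3 - 21*1/64 + 3*√2*(⅛)) = 30472 - (3 - 21/64 + 3*√2/8) = 30472 - (171/64 + 3*√2/8) = 30472 + (-171/64 - 3*√2/8) = 1950037/64 - 3*√2/8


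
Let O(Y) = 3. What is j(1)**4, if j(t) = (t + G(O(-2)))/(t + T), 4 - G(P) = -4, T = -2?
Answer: 6561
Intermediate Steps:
G(P) = 8 (G(P) = 4 - 1*(-4) = 4 + 4 = 8)
j(t) = (8 + t)/(-2 + t) (j(t) = (t + 8)/(t - 2) = (8 + t)/(-2 + t))
j(1)**4 = ((8 + 1)/(-2 + 1))**4 = (9/(-1))**4 = (-1*9)**4 = (-9)**4 = 6561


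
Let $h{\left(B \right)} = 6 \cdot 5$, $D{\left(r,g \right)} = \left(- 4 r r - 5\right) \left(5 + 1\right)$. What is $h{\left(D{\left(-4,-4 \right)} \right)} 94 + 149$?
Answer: $2969$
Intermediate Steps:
$D{\left(r,g \right)} = -30 - 24 r^{2}$ ($D{\left(r,g \right)} = \left(- 4 r^{2} - 5\right) 6 = \left(-5 - 4 r^{2}\right) 6 = -30 - 24 r^{2}$)
$h{\left(B \right)} = 30$
$h{\left(D{\left(-4,-4 \right)} \right)} 94 + 149 = 30 \cdot 94 + 149 = 2820 + 149 = 2969$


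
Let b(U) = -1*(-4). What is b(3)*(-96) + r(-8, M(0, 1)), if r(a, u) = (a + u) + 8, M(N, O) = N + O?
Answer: -383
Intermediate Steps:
b(U) = 4
r(a, u) = 8 + a + u
b(3)*(-96) + r(-8, M(0, 1)) = 4*(-96) + (8 - 8 + (0 + 1)) = -384 + (8 - 8 + 1) = -384 + 1 = -383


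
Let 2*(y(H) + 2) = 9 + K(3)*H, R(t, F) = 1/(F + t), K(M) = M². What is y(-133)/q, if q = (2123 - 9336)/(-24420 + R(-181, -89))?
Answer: -1964833498/973755 ≈ -2017.8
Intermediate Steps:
y(H) = 5/2 + 9*H/2 (y(H) = -2 + (9 + 3²*H)/2 = -2 + (9 + 9*H)/2 = -2 + (9/2 + 9*H/2) = 5/2 + 9*H/2)
q = 1947510/6593401 (q = (2123 - 9336)/(-24420 + 1/(-89 - 181)) = -7213/(-24420 + 1/(-270)) = -7213/(-24420 - 1/270) = -7213/(-6593401/270) = -7213*(-270/6593401) = 1947510/6593401 ≈ 0.29537)
y(-133)/q = (5/2 + (9/2)*(-133))/(1947510/6593401) = (5/2 - 1197/2)*(6593401/1947510) = -596*6593401/1947510 = -1964833498/973755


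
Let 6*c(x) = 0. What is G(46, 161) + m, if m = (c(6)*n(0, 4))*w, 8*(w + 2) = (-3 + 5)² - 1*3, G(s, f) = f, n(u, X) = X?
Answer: 161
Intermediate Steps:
c(x) = 0 (c(x) = (⅙)*0 = 0)
w = -15/8 (w = -2 + ((-3 + 5)² - 1*3)/8 = -2 + (2² - 3)/8 = -2 + (4 - 3)/8 = -2 + (⅛)*1 = -2 + ⅛ = -15/8 ≈ -1.8750)
m = 0 (m = (0*4)*(-15/8) = 0*(-15/8) = 0)
G(46, 161) + m = 161 + 0 = 161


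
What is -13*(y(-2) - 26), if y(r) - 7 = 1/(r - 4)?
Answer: 1495/6 ≈ 249.17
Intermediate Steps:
y(r) = 7 + 1/(-4 + r) (y(r) = 7 + 1/(r - 4) = 7 + 1/(-4 + r))
-13*(y(-2) - 26) = -13*((-27 + 7*(-2))/(-4 - 2) - 26) = -13*((-27 - 14)/(-6) - 26) = -13*(-⅙*(-41) - 26) = -13*(41/6 - 26) = -13*(-115/6) = 1495/6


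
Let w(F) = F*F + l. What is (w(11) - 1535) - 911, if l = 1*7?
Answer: -2318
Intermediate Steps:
l = 7
w(F) = 7 + F² (w(F) = F*F + 7 = F² + 7 = 7 + F²)
(w(11) - 1535) - 911 = ((7 + 11²) - 1535) - 911 = ((7 + 121) - 1535) - 911 = (128 - 1535) - 911 = -1407 - 911 = -2318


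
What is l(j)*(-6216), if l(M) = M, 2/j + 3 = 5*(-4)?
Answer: 12432/23 ≈ 540.52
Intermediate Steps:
j = -2/23 (j = 2/(-3 + 5*(-4)) = 2/(-3 - 20) = 2/(-23) = 2*(-1/23) = -2/23 ≈ -0.086957)
l(j)*(-6216) = -2/23*(-6216) = 12432/23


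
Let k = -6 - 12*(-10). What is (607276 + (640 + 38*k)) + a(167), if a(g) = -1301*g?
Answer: 394981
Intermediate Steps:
k = 114 (k = -6 + 120 = 114)
(607276 + (640 + 38*k)) + a(167) = (607276 + (640 + 38*114)) - 1301*167 = (607276 + (640 + 4332)) - 217267 = (607276 + 4972) - 217267 = 612248 - 217267 = 394981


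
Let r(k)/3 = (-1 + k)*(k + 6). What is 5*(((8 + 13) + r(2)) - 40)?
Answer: 25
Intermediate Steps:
r(k) = 3*(-1 + k)*(6 + k) (r(k) = 3*((-1 + k)*(k + 6)) = 3*((-1 + k)*(6 + k)) = 3*(-1 + k)*(6 + k))
5*(((8 + 13) + r(2)) - 40) = 5*(((8 + 13) + (-18 + 3*2² + 15*2)) - 40) = 5*((21 + (-18 + 3*4 + 30)) - 40) = 5*((21 + (-18 + 12 + 30)) - 40) = 5*((21 + 24) - 40) = 5*(45 - 40) = 5*5 = 25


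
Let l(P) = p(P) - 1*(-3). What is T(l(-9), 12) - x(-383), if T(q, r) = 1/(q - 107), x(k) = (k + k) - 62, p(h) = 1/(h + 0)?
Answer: 775827/937 ≈ 827.99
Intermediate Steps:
p(h) = 1/h
x(k) = -62 + 2*k (x(k) = 2*k - 62 = -62 + 2*k)
l(P) = 3 + 1/P (l(P) = 1/P - 1*(-3) = 1/P + 3 = 3 + 1/P)
T(q, r) = 1/(-107 + q)
T(l(-9), 12) - x(-383) = 1/(-107 + (3 + 1/(-9))) - (-62 + 2*(-383)) = 1/(-107 + (3 - ⅑)) - (-62 - 766) = 1/(-107 + 26/9) - 1*(-828) = 1/(-937/9) + 828 = -9/937 + 828 = 775827/937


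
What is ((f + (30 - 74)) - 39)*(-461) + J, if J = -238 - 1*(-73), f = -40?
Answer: 56538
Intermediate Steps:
J = -165 (J = -238 + 73 = -165)
((f + (30 - 74)) - 39)*(-461) + J = ((-40 + (30 - 74)) - 39)*(-461) - 165 = ((-40 - 44) - 39)*(-461) - 165 = (-84 - 39)*(-461) - 165 = -123*(-461) - 165 = 56703 - 165 = 56538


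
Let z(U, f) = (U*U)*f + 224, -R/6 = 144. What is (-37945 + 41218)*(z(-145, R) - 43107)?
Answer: -59596364859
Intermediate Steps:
R = -864 (R = -6*144 = -864)
z(U, f) = 224 + f*U² (z(U, f) = U²*f + 224 = f*U² + 224 = 224 + f*U²)
(-37945 + 41218)*(z(-145, R) - 43107) = (-37945 + 41218)*((224 - 864*(-145)²) - 43107) = 3273*((224 - 864*21025) - 43107) = 3273*((224 - 18165600) - 43107) = 3273*(-18165376 - 43107) = 3273*(-18208483) = -59596364859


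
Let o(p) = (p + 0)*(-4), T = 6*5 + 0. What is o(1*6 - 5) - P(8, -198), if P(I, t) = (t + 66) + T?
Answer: 98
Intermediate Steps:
T = 30 (T = 30 + 0 = 30)
P(I, t) = 96 + t (P(I, t) = (t + 66) + 30 = (66 + t) + 30 = 96 + t)
o(p) = -4*p (o(p) = p*(-4) = -4*p)
o(1*6 - 5) - P(8, -198) = -4*(1*6 - 5) - (96 - 198) = -4*(6 - 5) - 1*(-102) = -4*1 + 102 = -4 + 102 = 98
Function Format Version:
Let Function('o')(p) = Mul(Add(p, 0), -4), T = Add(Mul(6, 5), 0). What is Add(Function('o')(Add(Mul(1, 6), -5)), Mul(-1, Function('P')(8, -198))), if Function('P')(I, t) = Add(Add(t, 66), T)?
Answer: 98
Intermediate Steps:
T = 30 (T = Add(30, 0) = 30)
Function('P')(I, t) = Add(96, t) (Function('P')(I, t) = Add(Add(t, 66), 30) = Add(Add(66, t), 30) = Add(96, t))
Function('o')(p) = Mul(-4, p) (Function('o')(p) = Mul(p, -4) = Mul(-4, p))
Add(Function('o')(Add(Mul(1, 6), -5)), Mul(-1, Function('P')(8, -198))) = Add(Mul(-4, Add(Mul(1, 6), -5)), Mul(-1, Add(96, -198))) = Add(Mul(-4, Add(6, -5)), Mul(-1, -102)) = Add(Mul(-4, 1), 102) = Add(-4, 102) = 98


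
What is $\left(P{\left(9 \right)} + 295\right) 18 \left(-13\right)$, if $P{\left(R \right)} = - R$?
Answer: $-66924$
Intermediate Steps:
$\left(P{\left(9 \right)} + 295\right) 18 \left(-13\right) = \left(\left(-1\right) 9 + 295\right) 18 \left(-13\right) = \left(-9 + 295\right) \left(-234\right) = 286 \left(-234\right) = -66924$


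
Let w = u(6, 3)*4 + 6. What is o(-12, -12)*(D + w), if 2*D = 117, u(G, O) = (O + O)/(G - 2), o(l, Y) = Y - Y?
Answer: 0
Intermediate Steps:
o(l, Y) = 0
u(G, O) = 2*O/(-2 + G) (u(G, O) = (2*O)/(-2 + G) = 2*O/(-2 + G))
D = 117/2 (D = (½)*117 = 117/2 ≈ 58.500)
w = 12 (w = (2*3/(-2 + 6))*4 + 6 = (2*3/4)*4 + 6 = (2*3*(¼))*4 + 6 = (3/2)*4 + 6 = 6 + 6 = 12)
o(-12, -12)*(D + w) = 0*(117/2 + 12) = 0*(141/2) = 0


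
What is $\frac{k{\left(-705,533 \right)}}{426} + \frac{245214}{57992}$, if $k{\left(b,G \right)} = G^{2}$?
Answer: $\frac{4144837613}{6176148} \approx 671.1$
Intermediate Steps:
$\frac{k{\left(-705,533 \right)}}{426} + \frac{245214}{57992} = \frac{533^{2}}{426} + \frac{245214}{57992} = 284089 \cdot \frac{1}{426} + 245214 \cdot \frac{1}{57992} = \frac{284089}{426} + \frac{122607}{28996} = \frac{4144837613}{6176148}$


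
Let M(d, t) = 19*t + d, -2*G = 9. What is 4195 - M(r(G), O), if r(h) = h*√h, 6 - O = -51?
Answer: 3112 + 27*I*√2/4 ≈ 3112.0 + 9.5459*I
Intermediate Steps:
G = -9/2 (G = -½*9 = -9/2 ≈ -4.5000)
O = 57 (O = 6 - 1*(-51) = 6 + 51 = 57)
r(h) = h^(3/2)
M(d, t) = d + 19*t
4195 - M(r(G), O) = 4195 - ((-9/2)^(3/2) + 19*57) = 4195 - (-27*I*√2/4 + 1083) = 4195 - (1083 - 27*I*√2/4) = 4195 + (-1083 + 27*I*√2/4) = 3112 + 27*I*√2/4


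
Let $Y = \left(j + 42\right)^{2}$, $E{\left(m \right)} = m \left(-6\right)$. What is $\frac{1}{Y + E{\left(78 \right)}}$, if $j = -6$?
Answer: $\frac{1}{828} \approx 0.0012077$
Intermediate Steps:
$E{\left(m \right)} = - 6 m$
$Y = 1296$ ($Y = \left(-6 + 42\right)^{2} = 36^{2} = 1296$)
$\frac{1}{Y + E{\left(78 \right)}} = \frac{1}{1296 - 468} = \frac{1}{828}$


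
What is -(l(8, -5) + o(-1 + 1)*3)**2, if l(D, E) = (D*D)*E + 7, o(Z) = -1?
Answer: -99856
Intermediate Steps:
l(D, E) = 7 + E*D**2 (l(D, E) = D**2*E + 7 = E*D**2 + 7 = 7 + E*D**2)
-(l(8, -5) + o(-1 + 1)*3)**2 = -((7 - 5*8**2) - 1*3)**2 = -((7 - 5*64) - 3)**2 = -((7 - 320) - 3)**2 = -(-313 - 3)**2 = -1*(-316)**2 = -1*99856 = -99856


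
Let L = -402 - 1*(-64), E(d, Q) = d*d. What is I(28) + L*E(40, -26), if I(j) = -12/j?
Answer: -3785603/7 ≈ -5.4080e+5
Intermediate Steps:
E(d, Q) = d²
L = -338 (L = -402 + 64 = -338)
I(28) + L*E(40, -26) = -12/28 - 338*40² = -12*1/28 - 338*1600 = -3/7 - 540800 = -3785603/7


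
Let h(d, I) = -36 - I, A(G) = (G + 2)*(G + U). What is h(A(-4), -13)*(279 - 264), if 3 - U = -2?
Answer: -345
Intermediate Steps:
U = 5 (U = 3 - 1*(-2) = 3 + 2 = 5)
A(G) = (2 + G)*(5 + G) (A(G) = (G + 2)*(G + 5) = (2 + G)*(5 + G))
h(A(-4), -13)*(279 - 264) = (-36 - 1*(-13))*(279 - 264) = (-36 + 13)*15 = -23*15 = -345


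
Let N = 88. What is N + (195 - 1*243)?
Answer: 40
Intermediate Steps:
N + (195 - 1*243) = 88 + (195 - 1*243) = 88 + (195 - 243) = 88 - 48 = 40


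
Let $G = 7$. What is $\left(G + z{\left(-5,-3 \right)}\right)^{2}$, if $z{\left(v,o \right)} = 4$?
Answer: $121$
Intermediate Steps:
$\left(G + z{\left(-5,-3 \right)}\right)^{2} = \left(7 + 4\right)^{2} = 11^{2} = 121$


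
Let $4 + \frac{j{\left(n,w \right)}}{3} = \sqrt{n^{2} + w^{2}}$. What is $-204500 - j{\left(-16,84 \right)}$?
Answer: $-204488 - 12 \sqrt{457} \approx -2.0474 \cdot 10^{5}$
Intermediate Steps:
$j{\left(n,w \right)} = -12 + 3 \sqrt{n^{2} + w^{2}}$
$-204500 - j{\left(-16,84 \right)} = -204500 - \left(-12 + 3 \sqrt{\left(-16\right)^{2} + 84^{2}}\right) = -204500 - \left(-12 + 3 \sqrt{256 + 7056}\right) = -204500 - \left(-12 + 3 \sqrt{7312}\right) = -204500 - \left(-12 + 3 \cdot 4 \sqrt{457}\right) = -204500 - \left(-12 + 12 \sqrt{457}\right) = -204500 + \left(12 - 12 \sqrt{457}\right) = -204488 - 12 \sqrt{457}$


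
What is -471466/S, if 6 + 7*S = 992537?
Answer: -3300262/992531 ≈ -3.3251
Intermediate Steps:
S = 992531/7 (S = -6/7 + (⅐)*992537 = -6/7 + 141791 = 992531/7 ≈ 1.4179e+5)
-471466/S = -471466/992531/7 = -471466*7/992531 = -3300262/992531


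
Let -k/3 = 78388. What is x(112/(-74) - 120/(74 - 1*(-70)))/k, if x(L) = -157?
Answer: 157/235164 ≈ 0.00066762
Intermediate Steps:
k = -235164 (k = -3*78388 = -235164)
x(112/(-74) - 120/(74 - 1*(-70)))/k = -157/(-235164) = -157*(-1/235164) = 157/235164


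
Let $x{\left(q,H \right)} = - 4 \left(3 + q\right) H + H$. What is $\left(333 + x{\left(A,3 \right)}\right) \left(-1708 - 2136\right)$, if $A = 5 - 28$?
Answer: $-2214144$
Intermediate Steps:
$A = -23$
$x{\left(q,H \right)} = H + H \left(-12 - 4 q\right)$ ($x{\left(q,H \right)} = \left(-12 - 4 q\right) H + H = H \left(-12 - 4 q\right) + H = H + H \left(-12 - 4 q\right)$)
$\left(333 + x{\left(A,3 \right)}\right) \left(-1708 - 2136\right) = \left(333 - 3 \left(11 + 4 \left(-23\right)\right)\right) \left(-1708 - 2136\right) = \left(333 - 3 \left(11 - 92\right)\right) \left(-3844\right) = \left(333 - 3 \left(-81\right)\right) \left(-3844\right) = \left(333 + 243\right) \left(-3844\right) = 576 \left(-3844\right) = -2214144$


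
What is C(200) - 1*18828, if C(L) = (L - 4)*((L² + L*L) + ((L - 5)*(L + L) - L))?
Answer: 30909972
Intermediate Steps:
C(L) = (-4 + L)*(-L + 2*L² + 2*L*(-5 + L)) (C(L) = (-4 + L)*((L² + L²) + ((-5 + L)*(2*L) - L)) = (-4 + L)*(2*L² + (2*L*(-5 + L) - L)) = (-4 + L)*(2*L² + (-L + 2*L*(-5 + L))) = (-4 + L)*(-L + 2*L² + 2*L*(-5 + L)))
C(200) - 1*18828 = 200*(44 - 27*200 + 4*200²) - 1*18828 = 200*(44 - 5400 + 4*40000) - 18828 = 200*(44 - 5400 + 160000) - 18828 = 200*154644 - 18828 = 30928800 - 18828 = 30909972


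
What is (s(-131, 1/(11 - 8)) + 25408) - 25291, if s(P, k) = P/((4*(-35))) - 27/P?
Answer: 2166721/18340 ≈ 118.14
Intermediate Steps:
s(P, k) = -27/P - P/140 (s(P, k) = P/(-140) - 27/P = P*(-1/140) - 27/P = -P/140 - 27/P = -27/P - P/140)
(s(-131, 1/(11 - 8)) + 25408) - 25291 = ((-27/(-131) - 1/140*(-131)) + 25408) - 25291 = ((-27*(-1/131) + 131/140) + 25408) - 25291 = ((27/131 + 131/140) + 25408) - 25291 = (20941/18340 + 25408) - 25291 = 466003661/18340 - 25291 = 2166721/18340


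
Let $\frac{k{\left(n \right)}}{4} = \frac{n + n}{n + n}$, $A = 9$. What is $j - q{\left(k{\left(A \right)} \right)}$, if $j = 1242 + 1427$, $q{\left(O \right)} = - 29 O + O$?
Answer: $2781$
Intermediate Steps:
$k{\left(n \right)} = 4$ ($k{\left(n \right)} = 4 \frac{n + n}{n + n} = 4 \frac{2 n}{2 n} = 4 \cdot 2 n \frac{1}{2 n} = 4 \cdot 1 = 4$)
$q{\left(O \right)} = - 28 O$
$j = 2669$
$j - q{\left(k{\left(A \right)} \right)} = 2669 - \left(-28\right) 4 = 2669 - -112 = 2669 + 112 = 2781$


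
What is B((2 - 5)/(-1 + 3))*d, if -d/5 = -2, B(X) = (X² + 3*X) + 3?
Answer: 15/2 ≈ 7.5000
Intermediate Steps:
B(X) = 3 + X² + 3*X
d = 10 (d = -5*(-2) = 10)
B((2 - 5)/(-1 + 3))*d = (3 + ((2 - 5)/(-1 + 3))² + 3*((2 - 5)/(-1 + 3)))*10 = (3 + (-3/2)² + 3*(-3/2))*10 = (3 + 9/4 - 9/2)*10 = (¾)*10 = 15/2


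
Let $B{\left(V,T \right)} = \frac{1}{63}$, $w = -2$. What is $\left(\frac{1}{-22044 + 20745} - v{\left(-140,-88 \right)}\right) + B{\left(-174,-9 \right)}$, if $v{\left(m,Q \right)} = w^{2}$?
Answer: $- \frac{108704}{27279} \approx -3.9849$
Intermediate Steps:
$v{\left(m,Q \right)} = 4$ ($v{\left(m,Q \right)} = \left(-2\right)^{2} = 4$)
$B{\left(V,T \right)} = \frac{1}{63}$
$\left(\frac{1}{-22044 + 20745} - v{\left(-140,-88 \right)}\right) + B{\left(-174,-9 \right)} = \left(\frac{1}{-22044 + 20745} - 4\right) + \frac{1}{63} = \left(\frac{1}{-1299} - 4\right) + \frac{1}{63} = \left(- \frac{1}{1299} - 4\right) + \frac{1}{63} = - \frac{5197}{1299} + \frac{1}{63} = - \frac{108704}{27279}$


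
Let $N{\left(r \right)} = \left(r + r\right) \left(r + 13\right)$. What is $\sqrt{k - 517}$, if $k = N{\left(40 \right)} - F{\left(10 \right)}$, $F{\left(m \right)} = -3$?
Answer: $9 \sqrt{46} \approx 61.041$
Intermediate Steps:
$N{\left(r \right)} = 2 r \left(13 + r\right)$
$k = 4243$ ($k = 2 \cdot 40 \left(13 + 40\right) - -3 = 2 \cdot 40 \cdot 53 + 3 = 4240 + 3 = 4243$)
$\sqrt{k - 517} = \sqrt{4243 - 517} = \sqrt{3726} = 9 \sqrt{46}$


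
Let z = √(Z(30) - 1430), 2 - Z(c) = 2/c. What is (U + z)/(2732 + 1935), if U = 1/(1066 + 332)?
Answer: 1/6524466 + I*√321315/70005 ≈ 1.5327e-7 + 0.0080972*I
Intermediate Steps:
Z(c) = 2 - 2/c
z = I*√321315/15 (z = √((2 - 2/30) - 1430) = √((2 - 2*1/30) - 1430) = √((2 - 1/15) - 1430) = √(29/15 - 1430) = √(-21421/15) = I*√321315/15 ≈ 37.79*I)
U = 1/1398 ≈ 0.00071531
(U + z)/(2732 + 1935) = (1/1398 + I*√321315/15)/(2732 + 1935) = (1/1398 + I*√321315/15)/4667 = (1/1398 + I*√321315/15)*(1/4667) = 1/6524466 + I*√321315/70005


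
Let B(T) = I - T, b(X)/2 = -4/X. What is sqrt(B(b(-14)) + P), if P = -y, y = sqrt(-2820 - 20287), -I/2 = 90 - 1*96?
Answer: sqrt(560 - 49*I*sqrt(23107))/7 ≈ 9.0517 - 8.3967*I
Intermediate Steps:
b(X) = -8/X (b(X) = 2*(-4/X) = -8/X)
I = 12 (I = -2*(90 - 1*96) = -2*(90 - 96) = -2*(-6) = 12)
y = I*sqrt(23107) (y = sqrt(-23107) = I*sqrt(23107) ≈ 152.01*I)
P = -I*sqrt(23107) ≈ -152.01*I
B(T) = 12 - T
sqrt(B(b(-14)) + P) = sqrt((12 - (-8)/(-14)) - I*sqrt(23107)) = sqrt((12 - (-8)*(-1)/14) - I*sqrt(23107)) = sqrt((12 - 1*4/7) - I*sqrt(23107)) = sqrt((12 - 4/7) - I*sqrt(23107)) = sqrt(80/7 - I*sqrt(23107))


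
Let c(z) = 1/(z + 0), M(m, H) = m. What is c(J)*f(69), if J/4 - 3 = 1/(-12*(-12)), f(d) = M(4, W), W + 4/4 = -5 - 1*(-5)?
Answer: 144/433 ≈ 0.33256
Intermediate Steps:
W = -1 (W = -1 + (-5 - 1*(-5)) = -1 + (-5 + 5) = -1 + 0 = -1)
f(d) = 4
J = 433/36 (J = 12 + 4*(1/(-12*(-12))) = 12 + 4*(-1/12*(-1/12)) = 12 + 4*(1/144) = 12 + 1/36 = 433/36 ≈ 12.028)
c(z) = 1/z
c(J)*f(69) = 4/(433/36) = (36/433)*4 = 144/433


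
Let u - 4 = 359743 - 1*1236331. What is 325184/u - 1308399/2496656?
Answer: -244849276715/273566087888 ≈ -0.89503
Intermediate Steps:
u = -876584 (u = 4 + (359743 - 1*1236331) = 4 + (359743 - 1236331) = 4 - 876588 = -876584)
325184/u - 1308399/2496656 = 325184/(-876584) - 1308399/2496656 = 325184*(-1/876584) - 1308399*1/2496656 = -40648/109573 - 1308399/2496656 = -244849276715/273566087888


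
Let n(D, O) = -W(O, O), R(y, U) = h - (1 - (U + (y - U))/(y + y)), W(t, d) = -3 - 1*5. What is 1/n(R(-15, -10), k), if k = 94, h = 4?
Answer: ⅛ ≈ 0.12500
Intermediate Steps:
W(t, d) = -8 (W(t, d) = -3 - 5 = -8)
R(y, U) = 7/2 (R(y, U) = 4 - (1 - (U + (y - U))/(y + y)) = 4 - (1 - y/(2*y)) = 4 - (1 - y*1/(2*y)) = 4 - (1 - 1*½) = 4 - (1 - ½) = 4 - 1*½ = 4 - ½ = 7/2)
n(D, O) = 8 (n(D, O) = -1*(-8) = 8)
1/n(R(-15, -10), k) = 1/8 = ⅛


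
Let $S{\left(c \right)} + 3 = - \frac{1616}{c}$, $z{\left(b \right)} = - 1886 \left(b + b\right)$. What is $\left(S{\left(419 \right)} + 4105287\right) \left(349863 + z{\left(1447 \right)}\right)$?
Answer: $- \frac{8786714181875980}{419} \approx -2.0971 \cdot 10^{13}$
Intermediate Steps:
$z{\left(b \right)} = - 3772 b$ ($z{\left(b \right)} = - 1886 \cdot 2 b = - 3772 b$)
$S{\left(c \right)} = -3 - \frac{1616}{c}$
$\left(S{\left(419 \right)} + 4105287\right) \left(349863 + z{\left(1447 \right)}\right) = \left(\left(-3 - \frac{1616}{419}\right) + 4105287\right) \left(349863 - 5458084\right) = \left(\left(-3 - \frac{1616}{419}\right) + 4105287\right) \left(-5108221\right) = \left(- \frac{2873}{419} + 4105287\right) \left(-5108221\right) = \frac{1720112380}{419} \left(-5108221\right) = - \frac{8786714181875980}{419}$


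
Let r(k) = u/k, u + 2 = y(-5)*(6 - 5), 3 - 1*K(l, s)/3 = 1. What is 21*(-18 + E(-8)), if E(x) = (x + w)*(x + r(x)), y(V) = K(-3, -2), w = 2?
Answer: 693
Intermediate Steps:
K(l, s) = 6 (K(l, s) = 9 - 3*1 = 9 - 3 = 6)
y(V) = 6
u = 4 (u = -2 + 6*(6 - 5) = -2 + 6*1 = -2 + 6 = 4)
r(k) = 4/k
E(x) = (2 + x)*(x + 4/x) (E(x) = (x + 2)*(x + 4/x) = (2 + x)*(x + 4/x))
21*(-18 + E(-8)) = 21*(-18 + (4 + (-8)² + 2*(-8) + 8/(-8))) = 21*(-18 + (4 + 64 - 16 + 8*(-⅛))) = 21*(-18 + (4 + 64 - 16 - 1)) = 21*(-18 + 51) = 21*33 = 693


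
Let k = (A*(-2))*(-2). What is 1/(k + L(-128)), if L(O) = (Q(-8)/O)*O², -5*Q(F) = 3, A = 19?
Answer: 5/764 ≈ 0.0065445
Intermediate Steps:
Q(F) = -⅗ (Q(F) = -⅕*3 = -⅗)
L(O) = -3*O/5 (L(O) = (-3/(5*O))*O² = -3*O/5)
k = 76 (k = (19*(-2))*(-2) = -38*(-2) = 76)
1/(k + L(-128)) = 1/(76 - ⅗*(-128)) = 1/(76 + 384/5) = 1/(764/5) = 5/764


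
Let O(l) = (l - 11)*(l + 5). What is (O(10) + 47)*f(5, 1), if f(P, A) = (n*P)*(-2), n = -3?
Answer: 960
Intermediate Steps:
f(P, A) = 6*P (f(P, A) = -3*P*(-2) = 6*P)
O(l) = (-11 + l)*(5 + l)
(O(10) + 47)*f(5, 1) = ((-55 + 10² - 6*10) + 47)*(6*5) = ((-55 + 100 - 60) + 47)*30 = (-15 + 47)*30 = 32*30 = 960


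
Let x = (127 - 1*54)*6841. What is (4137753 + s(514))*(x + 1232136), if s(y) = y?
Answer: 7165529320243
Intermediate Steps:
x = 499393 (x = (127 - 54)*6841 = 73*6841 = 499393)
(4137753 + s(514))*(x + 1232136) = (4137753 + 514)*(499393 + 1232136) = 4138267*1731529 = 7165529320243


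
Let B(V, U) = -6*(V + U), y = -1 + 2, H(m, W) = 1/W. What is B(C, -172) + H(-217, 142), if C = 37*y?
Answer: 115021/142 ≈ 810.01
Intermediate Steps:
y = 1
C = 37 (C = 37*1 = 37)
B(V, U) = -6*U - 6*V (B(V, U) = -6*(U + V) = -6*U - 6*V)
B(C, -172) + H(-217, 142) = (-6*(-172) - 6*37) + 1/142 = (1032 - 222) + 1/142 = 810 + 1/142 = 115021/142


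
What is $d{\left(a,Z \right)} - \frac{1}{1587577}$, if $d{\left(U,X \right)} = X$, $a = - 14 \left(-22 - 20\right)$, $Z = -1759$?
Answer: $- \frac{2792547944}{1587577} \approx -1759.0$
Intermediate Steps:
$a = 588$ ($a = \left(-14\right) \left(-42\right) = 588$)
$d{\left(a,Z \right)} - \frac{1}{1587577} = -1759 - \frac{1}{1587577} = - \frac{2792547944}{1587577}$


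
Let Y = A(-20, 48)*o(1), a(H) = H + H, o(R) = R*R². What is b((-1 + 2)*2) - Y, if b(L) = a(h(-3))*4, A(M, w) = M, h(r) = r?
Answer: -4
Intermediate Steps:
o(R) = R³
a(H) = 2*H
Y = -20 (Y = -20*1³ = -20*1 = -20)
b(L) = -24 (b(L) = (2*(-3))*4 = -6*4 = -24)
b((-1 + 2)*2) - Y = -24 - 1*(-20) = -24 + 20 = -4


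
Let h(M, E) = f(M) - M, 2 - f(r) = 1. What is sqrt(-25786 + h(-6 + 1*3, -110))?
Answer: I*sqrt(25782) ≈ 160.57*I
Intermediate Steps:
f(r) = 1 (f(r) = 2 - 1*1 = 2 - 1 = 1)
h(M, E) = 1 - M
sqrt(-25786 + h(-6 + 1*3, -110)) = sqrt(-25786 + (1 - (-6 + 1*3))) = sqrt(-25786 + (1 - (-6 + 3))) = sqrt(-25786 + (1 - 1*(-3))) = sqrt(-25786 + (1 + 3)) = sqrt(-25786 + 4) = sqrt(-25782) = I*sqrt(25782)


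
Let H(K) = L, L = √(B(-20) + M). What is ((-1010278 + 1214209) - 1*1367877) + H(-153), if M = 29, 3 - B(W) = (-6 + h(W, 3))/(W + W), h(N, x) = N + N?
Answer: -1163946 + √3085/10 ≈ -1.1639e+6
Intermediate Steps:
h(N, x) = 2*N
B(W) = 3 - (-6 + 2*W)/(2*W) (B(W) = 3 - (-6 + 2*W)/(W + W) = 3 - (-6 + 2*W)/(2*W))
L = √3085/10 (L = √((2 + 3/(-20)) + 29) = √((2 + 3*(-1/20)) + 29) = √((2 - 3/20) + 29) = √(37/20 + 29) = √(617/20) = √3085/10 ≈ 5.5543)
H(K) = √3085/10
((-1010278 + 1214209) - 1*1367877) + H(-153) = ((-1010278 + 1214209) - 1*1367877) + √3085/10 = (203931 - 1367877) + √3085/10 = -1163946 + √3085/10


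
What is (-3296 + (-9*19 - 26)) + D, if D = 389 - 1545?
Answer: -4649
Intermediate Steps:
D = -1156
(-3296 + (-9*19 - 26)) + D = (-3296 + (-9*19 - 26)) - 1156 = (-3296 + (-171 - 26)) - 1156 = (-3296 - 197) - 1156 = -3493 - 1156 = -4649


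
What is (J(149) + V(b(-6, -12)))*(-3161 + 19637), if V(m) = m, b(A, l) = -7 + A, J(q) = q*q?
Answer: 365569488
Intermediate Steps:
J(q) = q²
(J(149) + V(b(-6, -12)))*(-3161 + 19637) = (149² + (-7 - 6))*(-3161 + 19637) = (22201 - 13)*16476 = 22188*16476 = 365569488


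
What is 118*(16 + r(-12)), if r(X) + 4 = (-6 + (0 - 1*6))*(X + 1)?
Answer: 16992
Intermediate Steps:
r(X) = -16 - 12*X (r(X) = -4 + (-6 + (0 - 1*6))*(X + 1) = -4 + (-6 + (0 - 6))*(1 + X) = -4 + (-6 - 6)*(1 + X) = -4 - 12*(1 + X) = -4 + (-12 - 12*X) = -16 - 12*X)
118*(16 + r(-12)) = 118*(16 + (-16 - 12*(-12))) = 118*(16 + (-16 + 144)) = 118*(16 + 128) = 118*144 = 16992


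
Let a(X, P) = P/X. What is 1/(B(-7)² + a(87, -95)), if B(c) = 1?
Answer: -87/8 ≈ -10.875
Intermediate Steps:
1/(B(-7)² + a(87, -95)) = 1/(1² - 95/87) = 1/(1 - 95*1/87) = 1/(1 - 95/87) = 1/(-8/87) = -87/8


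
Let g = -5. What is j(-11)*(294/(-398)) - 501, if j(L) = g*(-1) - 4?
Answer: -99846/199 ≈ -501.74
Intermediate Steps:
j(L) = 1 (j(L) = -5*(-1) - 4 = 5 - 4 = 1)
j(-11)*(294/(-398)) - 501 = 1*(294/(-398)) - 501 = 1*(294*(-1/398)) - 501 = 1*(-147/199) - 501 = -147/199 - 501 = -99846/199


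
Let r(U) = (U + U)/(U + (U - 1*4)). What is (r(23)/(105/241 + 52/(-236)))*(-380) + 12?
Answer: -61751218/32151 ≈ -1920.7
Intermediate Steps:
r(U) = 2*U/(-4 + 2*U) (r(U) = (2*U)/(U + (U - 4)) = (2*U)/(U + (-4 + U)) = (2*U)/(-4 + 2*U) = 2*U/(-4 + 2*U))
(r(23)/(105/241 + 52/(-236)))*(-380) + 12 = ((23/(-2 + 23))/(105/241 + 52/(-236)))*(-380) + 12 = ((23/21)/(105*(1/241) + 52*(-1/236)))*(-380) + 12 = ((23*(1/21))/(105/241 - 13/59))*(-380) + 12 = (23/(21*(3062/14219)))*(-380) + 12 = ((23/21)*(14219/3062))*(-380) + 12 = (327037/64302)*(-380) + 12 = -62137030/32151 + 12 = -61751218/32151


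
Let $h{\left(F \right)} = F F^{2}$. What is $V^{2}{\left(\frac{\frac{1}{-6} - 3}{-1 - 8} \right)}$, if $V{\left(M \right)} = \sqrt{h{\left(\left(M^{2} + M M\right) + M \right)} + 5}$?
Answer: $\frac{2020555898}{387420489} \approx 5.2154$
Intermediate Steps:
$h{\left(F \right)} = F^{3}$
$V{\left(M \right)} = \sqrt{5 + \left(M + 2 M^{2}\right)^{3}}$ ($V{\left(M \right)} = \sqrt{\left(\left(M^{2} + M M\right) + M\right)^{3} + 5} = \sqrt{\left(\left(M^{2} + M^{2}\right) + M\right)^{3} + 5} = \sqrt{\left(2 M^{2} + M\right)^{3} + 5} = \sqrt{\left(M + 2 M^{2}\right)^{3} + 5} = \sqrt{5 + \left(M + 2 M^{2}\right)^{3}}$)
$V^{2}{\left(\frac{\frac{1}{-6} - 3}{-1 - 8} \right)} = \left(\sqrt{5 + \left(\frac{\frac{1}{-6} - 3}{-1 - 8}\right)^{3} \left(1 + 2 \frac{\frac{1}{-6} - 3}{-1 - 8}\right)^{3}}\right)^{2} = \left(\sqrt{5 + \left(\frac{- \frac{1}{6} - 3}{-9}\right)^{3} \left(1 + 2 \frac{- \frac{1}{6} - 3}{-9}\right)^{3}}\right)^{2} = \left(\sqrt{5 + \left(\left(- \frac{19}{6}\right) \left(- \frac{1}{9}\right)\right)^{3} \left(1 + 2 \left(\left(- \frac{19}{6}\right) \left(- \frac{1}{9}\right)\right)\right)^{3}}\right)^{2} = \left(\sqrt{5 + \left(\frac{19}{54}\right)^{3} \left(1 + 2 \cdot \frac{19}{54}\right)^{3}}\right)^{2} = \left(\sqrt{5 + \frac{6859 \left(1 + \frac{19}{27}\right)^{3}}{157464}}\right)^{2} = \left(\sqrt{5 + \frac{6859 \left(\frac{46}{27}\right)^{3}}{157464}}\right)^{2} = \left(\sqrt{5 + \frac{6859}{157464} \cdot \frac{97336}{19683}}\right)^{2} = \left(\sqrt{5 + \frac{83453453}{387420489}}\right)^{2} = \left(\sqrt{\frac{2020555898}{387420489}}\right)^{2} = \left(\frac{\sqrt{2020555898}}{19683}\right)^{2} = \frac{2020555898}{387420489}$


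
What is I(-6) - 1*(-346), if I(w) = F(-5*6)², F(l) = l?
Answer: 1246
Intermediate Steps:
I(w) = 900 (I(w) = (-5*6)² = (-30)² = 900)
I(-6) - 1*(-346) = 900 - 1*(-346) = 900 + 346 = 1246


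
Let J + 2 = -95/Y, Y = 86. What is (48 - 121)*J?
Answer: 19491/86 ≈ 226.64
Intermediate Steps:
J = -267/86 (J = -2 - 95/86 = -267/86 ≈ -3.1047)
(48 - 121)*J = (48 - 121)*(-267/86) = -73*(-267/86) = 19491/86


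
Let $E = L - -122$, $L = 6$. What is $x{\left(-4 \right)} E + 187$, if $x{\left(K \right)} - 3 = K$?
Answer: $59$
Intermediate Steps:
$x{\left(K \right)} = 3 + K$
$E = 128$ ($E = 6 - -122 = 6 + 122 = 128$)
$x{\left(-4 \right)} E + 187 = \left(3 - 4\right) 128 + 187 = \left(-1\right) 128 + 187 = -128 + 187 = 59$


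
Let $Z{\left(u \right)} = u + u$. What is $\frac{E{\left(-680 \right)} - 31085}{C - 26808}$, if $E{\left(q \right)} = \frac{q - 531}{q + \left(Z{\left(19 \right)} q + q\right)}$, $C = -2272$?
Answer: $\frac{845510789}{790976000} \approx 1.0689$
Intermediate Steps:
$Z{\left(u \right)} = 2 u$
$E{\left(q \right)} = \frac{-531 + q}{40 q}$ ($E{\left(q \right)} = \frac{q - 531}{q + \left(2 \cdot 19 q + q\right)} = \frac{-531 + q}{q + \left(38 q + q\right)} = \frac{-531 + q}{q + 39 q} = \frac{-531 + q}{40 q}$)
$\frac{E{\left(-680 \right)} - 31085}{C - 26808} = \frac{\frac{-531 - 680}{40 \left(-680\right)} - 31085}{-2272 - 26808} = \frac{\frac{1}{40} \left(- \frac{1}{680}\right) \left(-1211\right) - 31085}{-29080} = \left(\frac{1211}{27200} - 31085\right) \left(- \frac{1}{29080}\right) = \left(- \frac{845510789}{27200}\right) \left(- \frac{1}{29080}\right) = \frac{845510789}{790976000}$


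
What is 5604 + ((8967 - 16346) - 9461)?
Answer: -11236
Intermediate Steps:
5604 + ((8967 - 16346) - 9461) = 5604 + (-7379 - 9461) = 5604 - 16840 = -11236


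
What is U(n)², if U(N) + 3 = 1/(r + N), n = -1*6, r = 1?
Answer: 256/25 ≈ 10.240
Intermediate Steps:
n = -6
U(N) = -3 + 1/(1 + N)
U(n)² = ((-2 - 3*(-6))/(1 - 6))² = ((-2 + 18)/(-5))² = (-⅕*16)² = (-16/5)² = 256/25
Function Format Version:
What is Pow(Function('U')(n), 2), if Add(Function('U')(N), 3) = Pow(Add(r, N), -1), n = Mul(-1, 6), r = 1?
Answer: Rational(256, 25) ≈ 10.240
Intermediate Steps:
n = -6
Function('U')(N) = Add(-3, Pow(Add(1, N), -1))
Pow(Function('U')(n), 2) = Pow(Mul(Pow(Add(1, -6), -1), Add(-2, Mul(-3, -6))), 2) = Pow(Mul(Pow(-5, -1), Add(-2, 18)), 2) = Pow(Mul(Rational(-1, 5), 16), 2) = Pow(Rational(-16, 5), 2) = Rational(256, 25)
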